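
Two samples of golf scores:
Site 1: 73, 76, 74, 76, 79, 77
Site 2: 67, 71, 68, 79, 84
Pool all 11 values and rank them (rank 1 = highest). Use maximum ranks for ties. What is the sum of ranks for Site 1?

34

Sorted (descending): 84, 79, 79, 77, 76, 76, 74, 73, 71, 68, 67
The 2 values of 79 occupy positions 2–3 → each gets rank 3.
The 2 values of 76 occupy positions 5–6 → each gets rank 6.
Site 1 values → pooled ranks: 73→8, 76→6, 74→7, 76→6, 79→3, 77→4
Rank sum = 8 + 6 + 7 + 6 + 3 + 4 = 34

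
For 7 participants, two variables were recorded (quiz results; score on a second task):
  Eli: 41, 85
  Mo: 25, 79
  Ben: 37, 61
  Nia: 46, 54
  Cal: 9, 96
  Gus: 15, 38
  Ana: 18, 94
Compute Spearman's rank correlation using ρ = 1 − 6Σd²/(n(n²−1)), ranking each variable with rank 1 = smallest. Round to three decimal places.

-0.357

Ranks of variable 1: 6, 4, 5, 7, 1, 2, 3
Ranks of variable 2: 5, 4, 3, 2, 7, 1, 6
d = r₁ − r₂: 1, 0, 2, 5, -6, 1, -3
d²: 1, 0, 4, 25, 36, 1, 9; Σd² = 76
ρ = 1 − 6·76/(7·48) = 1 − 456/336 = -0.357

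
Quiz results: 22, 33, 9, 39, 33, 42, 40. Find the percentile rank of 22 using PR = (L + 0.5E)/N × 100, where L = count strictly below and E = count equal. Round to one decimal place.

N = 7.
Strictly below 22: 1. Equal to 22: 1.
PR = (1 + 0.5·1)/7 × 100 = 21.4

21.4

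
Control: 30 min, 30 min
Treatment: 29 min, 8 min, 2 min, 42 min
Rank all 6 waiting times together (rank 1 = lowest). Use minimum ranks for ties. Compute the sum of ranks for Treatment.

Sorted (ascending): 2, 8, 29, 30, 30, 42
The 2 values of 30 occupy positions 4–5 → each gets rank 4.
Treatment values → pooled ranks: 29→3, 8→2, 2→1, 42→6
Rank sum = 3 + 2 + 1 + 6 = 12

12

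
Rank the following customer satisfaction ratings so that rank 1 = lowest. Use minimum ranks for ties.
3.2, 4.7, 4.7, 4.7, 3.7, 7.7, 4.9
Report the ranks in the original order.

1, 3, 3, 3, 2, 7, 6

Sorted (ascending): 3.2, 3.7, 4.7, 4.7, 4.7, 4.9, 7.7
The 3 values of 4.7 occupy positions 3–5 → each gets rank 3.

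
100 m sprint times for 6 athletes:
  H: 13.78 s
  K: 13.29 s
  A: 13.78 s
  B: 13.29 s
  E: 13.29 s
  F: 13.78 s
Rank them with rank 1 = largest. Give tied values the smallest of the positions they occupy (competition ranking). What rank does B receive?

4

Sorted (descending): 13.78, 13.78, 13.78, 13.29, 13.29, 13.29
The 3 values of 13.78 occupy positions 1–3 → each gets rank 1.
The 3 values of 13.29 occupy positions 4–6 → each gets rank 4.
B has value 13.29 s → rank 4.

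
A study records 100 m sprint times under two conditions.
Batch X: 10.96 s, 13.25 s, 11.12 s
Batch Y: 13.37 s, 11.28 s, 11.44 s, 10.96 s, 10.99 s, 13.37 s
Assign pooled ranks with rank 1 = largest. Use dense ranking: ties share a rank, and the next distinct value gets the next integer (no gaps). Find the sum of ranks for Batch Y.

22

Sorted (descending): 13.37, 13.37, 13.25, 11.44, 11.28, 11.12, 10.99, 10.96, 10.96
The 2 values of 13.37 share dense rank 1.
The 2 values of 10.96 share dense rank 7.
Remaining distinct values take the next consecutive integers.
Batch Y values → pooled ranks: 13.37→1, 11.28→4, 11.44→3, 10.96→7, 10.99→6, 13.37→1
Rank sum = 1 + 4 + 3 + 7 + 6 + 1 = 22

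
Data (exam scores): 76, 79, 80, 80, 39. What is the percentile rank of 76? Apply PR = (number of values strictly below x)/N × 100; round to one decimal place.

20.0

N = 5.
Strictly below 76: 1. Equal to 76: 1.
PR = 1/5 × 100 = 20.0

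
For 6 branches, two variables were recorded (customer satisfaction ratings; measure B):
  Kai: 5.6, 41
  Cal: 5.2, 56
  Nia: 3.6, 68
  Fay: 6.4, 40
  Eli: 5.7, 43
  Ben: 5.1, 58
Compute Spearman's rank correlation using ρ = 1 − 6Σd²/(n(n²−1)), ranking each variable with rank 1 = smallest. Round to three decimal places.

-0.943

Ranks of variable 1: 4, 3, 1, 6, 5, 2
Ranks of variable 2: 2, 4, 6, 1, 3, 5
d = r₁ − r₂: 2, -1, -5, 5, 2, -3
d²: 4, 1, 25, 25, 4, 9; Σd² = 68
ρ = 1 − 6·68/(6·35) = 1 − 408/210 = -0.943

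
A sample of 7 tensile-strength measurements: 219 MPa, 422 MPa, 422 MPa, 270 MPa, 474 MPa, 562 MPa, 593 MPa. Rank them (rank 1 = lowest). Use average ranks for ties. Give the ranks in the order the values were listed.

Sorted (ascending): 219, 270, 422, 422, 474, 562, 593
The 2 values of 422 occupy positions 3–4 → average rank (3+4)/2 = 3.5.

1, 3.5, 3.5, 2, 5, 6, 7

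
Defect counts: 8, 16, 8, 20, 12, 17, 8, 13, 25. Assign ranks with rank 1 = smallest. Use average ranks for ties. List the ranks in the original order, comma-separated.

Sorted (ascending): 8, 8, 8, 12, 13, 16, 17, 20, 25
The 3 values of 8 occupy positions 1–3 → average rank 2.

2, 6, 2, 8, 4, 7, 2, 5, 9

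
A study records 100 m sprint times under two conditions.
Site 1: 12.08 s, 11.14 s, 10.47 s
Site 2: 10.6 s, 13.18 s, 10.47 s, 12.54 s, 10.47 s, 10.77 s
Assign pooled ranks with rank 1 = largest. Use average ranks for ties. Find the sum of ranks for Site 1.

Sorted (descending): 13.18, 12.54, 12.08, 11.14, 10.77, 10.6, 10.47, 10.47, 10.47
The 3 values of 10.47 occupy positions 7–9 → average rank 8.
Site 1 values → pooled ranks: 12.08→3, 11.14→4, 10.47→8
Rank sum = 3 + 4 + 8 = 15

15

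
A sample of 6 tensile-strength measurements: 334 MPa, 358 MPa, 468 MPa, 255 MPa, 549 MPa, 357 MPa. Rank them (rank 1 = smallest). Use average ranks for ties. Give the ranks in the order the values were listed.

Sorted (ascending): 255, 334, 357, 358, 468, 549
No ties — each value takes its position as its rank.

2, 4, 5, 1, 6, 3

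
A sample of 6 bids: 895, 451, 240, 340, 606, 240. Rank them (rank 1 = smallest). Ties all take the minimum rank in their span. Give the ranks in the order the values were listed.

6, 4, 1, 3, 5, 1

Sorted (ascending): 240, 240, 340, 451, 606, 895
The 2 values of 240 occupy positions 1–2 → each gets rank 1.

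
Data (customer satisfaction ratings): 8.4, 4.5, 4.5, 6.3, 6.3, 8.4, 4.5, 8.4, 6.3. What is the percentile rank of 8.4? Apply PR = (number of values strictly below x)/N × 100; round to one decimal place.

N = 9.
Strictly below 8.4: 6. Equal to 8.4: 3.
PR = 6/9 × 100 = 66.7

66.7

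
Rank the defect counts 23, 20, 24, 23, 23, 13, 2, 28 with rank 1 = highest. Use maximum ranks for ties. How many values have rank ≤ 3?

Sorted (descending): 28, 24, 23, 23, 23, 20, 13, 2
The 3 values of 23 occupy positions 3–5 → each gets rank 5.
Ranks ≤ 3: {1, 2} → 2 values.

2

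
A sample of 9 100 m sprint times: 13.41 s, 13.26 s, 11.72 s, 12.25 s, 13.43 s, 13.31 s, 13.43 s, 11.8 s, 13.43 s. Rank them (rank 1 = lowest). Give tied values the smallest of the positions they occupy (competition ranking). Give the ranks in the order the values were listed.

Sorted (ascending): 11.72, 11.8, 12.25, 13.26, 13.31, 13.41, 13.43, 13.43, 13.43
The 3 values of 13.43 occupy positions 7–9 → each gets rank 7.

6, 4, 1, 3, 7, 5, 7, 2, 7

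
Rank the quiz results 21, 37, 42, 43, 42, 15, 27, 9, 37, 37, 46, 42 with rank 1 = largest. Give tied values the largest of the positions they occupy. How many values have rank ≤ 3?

Sorted (descending): 46, 43, 42, 42, 42, 37, 37, 37, 27, 21, 15, 9
The 3 values of 42 occupy positions 3–5 → each gets rank 5.
The 3 values of 37 occupy positions 6–8 → each gets rank 8.
Ranks ≤ 3: {1, 2} → 2 values.

2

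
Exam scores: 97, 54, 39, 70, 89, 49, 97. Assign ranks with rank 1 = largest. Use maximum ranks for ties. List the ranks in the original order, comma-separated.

2, 5, 7, 4, 3, 6, 2

Sorted (descending): 97, 97, 89, 70, 54, 49, 39
The 2 values of 97 occupy positions 1–2 → each gets rank 2.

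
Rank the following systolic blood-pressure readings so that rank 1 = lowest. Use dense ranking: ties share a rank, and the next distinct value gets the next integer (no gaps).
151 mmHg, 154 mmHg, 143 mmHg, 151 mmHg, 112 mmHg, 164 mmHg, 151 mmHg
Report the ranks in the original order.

Sorted (ascending): 112, 143, 151, 151, 151, 154, 164
The 3 values of 151 share dense rank 3.
Remaining distinct values take the next consecutive integers.

3, 4, 2, 3, 1, 5, 3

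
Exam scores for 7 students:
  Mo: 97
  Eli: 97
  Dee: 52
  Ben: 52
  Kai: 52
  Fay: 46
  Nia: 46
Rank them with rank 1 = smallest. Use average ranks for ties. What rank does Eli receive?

Sorted (ascending): 46, 46, 52, 52, 52, 97, 97
The 2 values of 46 occupy positions 1–2 → average rank (1+2)/2 = 1.5.
The 3 values of 52 occupy positions 3–5 → average rank 4.
The 2 values of 97 occupy positions 6–7 → average rank (6+7)/2 = 6.5.
Eli has value 97 → rank 6.5.

6.5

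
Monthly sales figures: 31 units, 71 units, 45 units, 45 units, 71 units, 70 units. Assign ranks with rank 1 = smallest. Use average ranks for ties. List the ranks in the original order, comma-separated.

Sorted (ascending): 31, 45, 45, 70, 71, 71
The 2 values of 45 occupy positions 2–3 → average rank (2+3)/2 = 2.5.
The 2 values of 71 occupy positions 5–6 → average rank (5+6)/2 = 5.5.

1, 5.5, 2.5, 2.5, 5.5, 4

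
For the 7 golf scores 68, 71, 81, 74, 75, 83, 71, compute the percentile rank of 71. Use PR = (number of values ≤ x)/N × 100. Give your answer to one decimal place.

42.9

N = 7.
Strictly below 71: 1. Equal to 71: 2.
PR = 3/7 × 100 = 42.9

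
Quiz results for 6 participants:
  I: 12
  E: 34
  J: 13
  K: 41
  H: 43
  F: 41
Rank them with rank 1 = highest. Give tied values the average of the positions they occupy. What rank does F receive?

2.5

Sorted (descending): 43, 41, 41, 34, 13, 12
The 2 values of 41 occupy positions 2–3 → average rank (2+3)/2 = 2.5.
F has value 41 → rank 2.5.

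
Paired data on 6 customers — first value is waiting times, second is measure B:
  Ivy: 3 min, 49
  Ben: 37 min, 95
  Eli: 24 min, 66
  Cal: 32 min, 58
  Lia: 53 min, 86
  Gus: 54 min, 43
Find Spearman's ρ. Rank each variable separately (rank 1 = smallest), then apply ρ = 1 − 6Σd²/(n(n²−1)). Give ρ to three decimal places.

0.029

Ranks of variable 1: 1, 4, 2, 3, 5, 6
Ranks of variable 2: 2, 6, 4, 3, 5, 1
d = r₁ − r₂: -1, -2, -2, 0, 0, 5
d²: 1, 4, 4, 0, 0, 25; Σd² = 34
ρ = 1 − 6·34/(6·35) = 1 − 204/210 = 0.029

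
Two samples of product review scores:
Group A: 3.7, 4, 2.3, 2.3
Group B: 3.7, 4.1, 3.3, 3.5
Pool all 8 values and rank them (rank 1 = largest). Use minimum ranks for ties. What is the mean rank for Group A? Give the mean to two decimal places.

Sorted (descending): 4.1, 4, 3.7, 3.7, 3.5, 3.3, 2.3, 2.3
The 2 values of 3.7 occupy positions 3–4 → each gets rank 3.
The 2 values of 2.3 occupy positions 7–8 → each gets rank 7.
Group A values → pooled ranks: 3.7→3, 4→2, 2.3→7, 2.3→7
Mean rank = (3 + 2 + 7 + 7) / 4 = 4.75

4.75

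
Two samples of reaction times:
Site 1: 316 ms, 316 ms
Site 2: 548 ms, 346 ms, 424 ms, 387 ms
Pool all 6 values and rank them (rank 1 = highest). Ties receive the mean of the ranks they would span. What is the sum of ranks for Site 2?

10

Sorted (descending): 548, 424, 387, 346, 316, 316
The 2 values of 316 occupy positions 5–6 → average rank (5+6)/2 = 5.5.
Site 2 values → pooled ranks: 548→1, 346→4, 424→2, 387→3
Rank sum = 1 + 4 + 2 + 3 = 10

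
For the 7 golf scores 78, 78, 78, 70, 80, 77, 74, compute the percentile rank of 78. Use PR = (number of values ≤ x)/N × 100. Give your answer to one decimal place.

N = 7.
Strictly below 78: 3. Equal to 78: 3.
PR = 6/7 × 100 = 85.7

85.7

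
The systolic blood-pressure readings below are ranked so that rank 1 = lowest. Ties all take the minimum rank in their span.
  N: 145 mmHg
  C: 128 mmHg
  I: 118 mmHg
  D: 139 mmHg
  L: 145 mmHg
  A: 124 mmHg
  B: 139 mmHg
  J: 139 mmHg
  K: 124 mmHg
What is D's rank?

Sorted (ascending): 118, 124, 124, 128, 139, 139, 139, 145, 145
The 2 values of 124 occupy positions 2–3 → each gets rank 2.
The 3 values of 139 occupy positions 5–7 → each gets rank 5.
The 2 values of 145 occupy positions 8–9 → each gets rank 8.
D has value 139 mmHg → rank 5.

5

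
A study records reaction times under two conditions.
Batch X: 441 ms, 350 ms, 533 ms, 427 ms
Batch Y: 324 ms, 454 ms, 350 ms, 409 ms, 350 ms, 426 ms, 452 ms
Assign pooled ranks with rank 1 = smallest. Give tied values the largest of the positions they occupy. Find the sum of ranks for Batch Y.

39

Sorted (ascending): 324, 350, 350, 350, 409, 426, 427, 441, 452, 454, 533
The 3 values of 350 occupy positions 2–4 → each gets rank 4.
Batch Y values → pooled ranks: 324→1, 454→10, 350→4, 409→5, 350→4, 426→6, 452→9
Rank sum = 1 + 10 + 4 + 5 + 4 + 6 + 9 = 39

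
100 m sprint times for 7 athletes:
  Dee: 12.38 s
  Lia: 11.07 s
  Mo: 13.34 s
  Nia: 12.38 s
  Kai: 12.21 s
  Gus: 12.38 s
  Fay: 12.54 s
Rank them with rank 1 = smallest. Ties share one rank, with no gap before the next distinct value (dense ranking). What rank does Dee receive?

Sorted (ascending): 11.07, 12.21, 12.38, 12.38, 12.38, 12.54, 13.34
The 3 values of 12.38 share dense rank 3.
Remaining distinct values take the next consecutive integers.
Dee has value 12.38 s → rank 3.

3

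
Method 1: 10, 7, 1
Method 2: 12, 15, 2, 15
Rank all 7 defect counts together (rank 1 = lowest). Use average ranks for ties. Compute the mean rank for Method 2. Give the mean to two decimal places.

Sorted (ascending): 1, 2, 7, 10, 12, 15, 15
The 2 values of 15 occupy positions 6–7 → average rank (6+7)/2 = 6.5.
Method 2 values → pooled ranks: 12→5, 15→6.5, 2→2, 15→6.5
Mean rank = (5 + 6.5 + 2 + 6.5) / 4 = 5.00

5.00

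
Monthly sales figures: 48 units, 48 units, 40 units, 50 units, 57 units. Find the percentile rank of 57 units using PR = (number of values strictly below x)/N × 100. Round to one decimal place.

N = 5.
Strictly below 57: 4. Equal to 57: 1.
PR = 4/5 × 100 = 80.0

80.0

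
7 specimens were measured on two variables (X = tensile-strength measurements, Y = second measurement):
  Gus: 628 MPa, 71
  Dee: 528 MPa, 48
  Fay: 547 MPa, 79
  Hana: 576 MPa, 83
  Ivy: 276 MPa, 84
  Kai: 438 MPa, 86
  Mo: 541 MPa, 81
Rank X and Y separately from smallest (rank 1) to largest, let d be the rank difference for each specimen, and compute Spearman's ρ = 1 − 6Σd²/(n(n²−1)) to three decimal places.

-0.500

Ranks of variable 1: 7, 3, 5, 6, 1, 2, 4
Ranks of variable 2: 2, 1, 3, 5, 6, 7, 4
d = r₁ − r₂: 5, 2, 2, 1, -5, -5, 0
d²: 25, 4, 4, 1, 25, 25, 0; Σd² = 84
ρ = 1 − 6·84/(7·48) = 1 − 504/336 = -0.500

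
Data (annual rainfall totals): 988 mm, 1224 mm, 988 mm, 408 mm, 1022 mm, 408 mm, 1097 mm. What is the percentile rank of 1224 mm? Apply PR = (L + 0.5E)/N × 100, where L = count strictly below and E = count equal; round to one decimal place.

N = 7.
Strictly below 1224: 6. Equal to 1224: 1.
PR = (6 + 0.5·1)/7 × 100 = 92.9

92.9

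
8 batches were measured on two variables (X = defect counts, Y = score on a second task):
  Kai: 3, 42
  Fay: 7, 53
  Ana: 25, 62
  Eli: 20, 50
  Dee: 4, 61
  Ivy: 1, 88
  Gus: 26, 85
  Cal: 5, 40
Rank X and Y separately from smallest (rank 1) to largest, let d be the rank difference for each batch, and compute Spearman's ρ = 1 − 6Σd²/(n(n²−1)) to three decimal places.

0.119

Ranks of variable 1: 2, 5, 7, 6, 3, 1, 8, 4
Ranks of variable 2: 2, 4, 6, 3, 5, 8, 7, 1
d = r₁ − r₂: 0, 1, 1, 3, -2, -7, 1, 3
d²: 0, 1, 1, 9, 4, 49, 1, 9; Σd² = 74
ρ = 1 − 6·74/(8·63) = 1 − 444/504 = 0.119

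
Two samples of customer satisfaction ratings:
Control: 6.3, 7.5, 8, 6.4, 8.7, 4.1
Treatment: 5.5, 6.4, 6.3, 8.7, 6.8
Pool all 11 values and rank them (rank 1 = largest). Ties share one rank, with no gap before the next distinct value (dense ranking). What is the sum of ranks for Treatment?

23

Sorted (descending): 8.7, 8.7, 8, 7.5, 6.8, 6.4, 6.4, 6.3, 6.3, 5.5, 4.1
The 2 values of 8.7 share dense rank 1.
The 2 values of 6.4 share dense rank 5.
The 2 values of 6.3 share dense rank 6.
Remaining distinct values take the next consecutive integers.
Treatment values → pooled ranks: 5.5→7, 6.4→5, 6.3→6, 8.7→1, 6.8→4
Rank sum = 7 + 5 + 6 + 1 + 4 = 23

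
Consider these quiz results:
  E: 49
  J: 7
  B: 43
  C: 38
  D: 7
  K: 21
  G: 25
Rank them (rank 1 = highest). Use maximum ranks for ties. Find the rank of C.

3

Sorted (descending): 49, 43, 38, 25, 21, 7, 7
The 2 values of 7 occupy positions 6–7 → each gets rank 7.
C has value 38 → rank 3.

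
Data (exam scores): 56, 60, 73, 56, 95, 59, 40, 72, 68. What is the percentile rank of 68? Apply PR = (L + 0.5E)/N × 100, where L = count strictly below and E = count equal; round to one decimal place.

N = 9.
Strictly below 68: 5. Equal to 68: 1.
PR = (5 + 0.5·1)/9 × 100 = 61.1

61.1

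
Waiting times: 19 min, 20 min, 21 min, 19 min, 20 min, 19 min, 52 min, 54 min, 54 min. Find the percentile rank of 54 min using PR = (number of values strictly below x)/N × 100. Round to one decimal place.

N = 9.
Strictly below 54: 7. Equal to 54: 2.
PR = 7/9 × 100 = 77.8

77.8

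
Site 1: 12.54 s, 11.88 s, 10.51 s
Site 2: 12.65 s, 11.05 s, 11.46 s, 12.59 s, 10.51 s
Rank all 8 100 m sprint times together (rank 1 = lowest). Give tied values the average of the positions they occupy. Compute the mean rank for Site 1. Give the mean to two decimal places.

Sorted (ascending): 10.51, 10.51, 11.05, 11.46, 11.88, 12.54, 12.59, 12.65
The 2 values of 10.51 occupy positions 1–2 → average rank (1+2)/2 = 1.5.
Site 1 values → pooled ranks: 12.54→6, 11.88→5, 10.51→1.5
Mean rank = (6 + 5 + 1.5) / 3 = 4.17

4.17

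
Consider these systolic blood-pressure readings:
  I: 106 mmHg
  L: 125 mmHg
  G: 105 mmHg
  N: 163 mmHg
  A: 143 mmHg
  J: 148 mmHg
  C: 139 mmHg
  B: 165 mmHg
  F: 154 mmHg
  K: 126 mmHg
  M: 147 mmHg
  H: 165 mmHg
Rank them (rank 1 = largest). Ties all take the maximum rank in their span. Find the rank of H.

2

Sorted (descending): 165, 165, 163, 154, 148, 147, 143, 139, 126, 125, 106, 105
The 2 values of 165 occupy positions 1–2 → each gets rank 2.
H has value 165 mmHg → rank 2.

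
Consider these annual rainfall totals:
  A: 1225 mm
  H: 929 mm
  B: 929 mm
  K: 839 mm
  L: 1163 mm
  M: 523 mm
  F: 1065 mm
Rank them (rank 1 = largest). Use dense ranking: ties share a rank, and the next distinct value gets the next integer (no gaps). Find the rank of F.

Sorted (descending): 1225, 1163, 1065, 929, 929, 839, 523
The 2 values of 929 share dense rank 4.
Remaining distinct values take the next consecutive integers.
F has value 1065 mm → rank 3.

3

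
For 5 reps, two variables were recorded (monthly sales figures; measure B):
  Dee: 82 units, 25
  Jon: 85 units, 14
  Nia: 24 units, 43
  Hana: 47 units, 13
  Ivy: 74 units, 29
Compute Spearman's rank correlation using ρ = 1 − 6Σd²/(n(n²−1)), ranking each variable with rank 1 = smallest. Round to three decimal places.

Ranks of variable 1: 4, 5, 1, 2, 3
Ranks of variable 2: 3, 2, 5, 1, 4
d = r₁ − r₂: 1, 3, -4, 1, -1
d²: 1, 9, 16, 1, 1; Σd² = 28
ρ = 1 − 6·28/(5·24) = 1 − 168/120 = -0.400

-0.400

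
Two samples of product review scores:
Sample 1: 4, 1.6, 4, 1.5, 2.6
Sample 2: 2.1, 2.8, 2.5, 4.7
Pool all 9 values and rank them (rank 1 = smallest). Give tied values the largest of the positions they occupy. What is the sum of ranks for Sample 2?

Sorted (ascending): 1.5, 1.6, 2.1, 2.5, 2.6, 2.8, 4, 4, 4.7
The 2 values of 4 occupy positions 7–8 → each gets rank 8.
Sample 2 values → pooled ranks: 2.1→3, 2.8→6, 2.5→4, 4.7→9
Rank sum = 3 + 6 + 4 + 9 = 22

22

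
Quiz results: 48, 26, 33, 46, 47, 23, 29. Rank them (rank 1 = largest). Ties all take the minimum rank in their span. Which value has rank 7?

23

Sorted (descending): 48, 47, 46, 33, 29, 26, 23
No ties — each value takes its position as its rank.
Rank 7 → value 23.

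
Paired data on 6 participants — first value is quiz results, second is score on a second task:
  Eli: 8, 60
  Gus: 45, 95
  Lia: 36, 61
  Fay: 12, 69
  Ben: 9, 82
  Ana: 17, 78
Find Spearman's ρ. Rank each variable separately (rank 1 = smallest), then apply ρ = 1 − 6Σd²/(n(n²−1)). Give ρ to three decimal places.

0.486

Ranks of variable 1: 1, 6, 5, 3, 2, 4
Ranks of variable 2: 1, 6, 2, 3, 5, 4
d = r₁ − r₂: 0, 0, 3, 0, -3, 0
d²: 0, 0, 9, 0, 9, 0; Σd² = 18
ρ = 1 − 6·18/(6·35) = 1 − 108/210 = 0.486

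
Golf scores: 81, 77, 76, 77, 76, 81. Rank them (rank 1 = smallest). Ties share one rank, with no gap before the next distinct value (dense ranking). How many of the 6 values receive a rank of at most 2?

4

Sorted (ascending): 76, 76, 77, 77, 81, 81
The 2 values of 76 share dense rank 1.
The 2 values of 77 share dense rank 2.
The 2 values of 81 share dense rank 3.
Ranks ≤ 2: {1, 1, 2, 2} → 4 values.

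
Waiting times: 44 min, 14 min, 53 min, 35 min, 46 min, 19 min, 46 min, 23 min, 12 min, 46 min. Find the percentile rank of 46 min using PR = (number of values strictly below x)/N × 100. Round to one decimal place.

60.0

N = 10.
Strictly below 46: 6. Equal to 46: 3.
PR = 6/10 × 100 = 60.0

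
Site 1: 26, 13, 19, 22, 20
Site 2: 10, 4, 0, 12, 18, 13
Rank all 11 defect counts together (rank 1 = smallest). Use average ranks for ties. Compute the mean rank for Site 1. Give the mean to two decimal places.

Sorted (ascending): 0, 4, 10, 12, 13, 13, 18, 19, 20, 22, 26
The 2 values of 13 occupy positions 5–6 → average rank (5+6)/2 = 5.5.
Site 1 values → pooled ranks: 26→11, 13→5.5, 19→8, 22→10, 20→9
Mean rank = (11 + 5.5 + 8 + 10 + 9) / 5 = 8.70

8.70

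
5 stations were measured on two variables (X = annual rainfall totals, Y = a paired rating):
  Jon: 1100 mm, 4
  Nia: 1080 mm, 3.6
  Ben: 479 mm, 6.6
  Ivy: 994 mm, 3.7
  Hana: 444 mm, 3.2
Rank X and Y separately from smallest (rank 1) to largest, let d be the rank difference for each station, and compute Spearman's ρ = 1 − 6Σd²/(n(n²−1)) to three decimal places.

Ranks of variable 1: 5, 4, 2, 3, 1
Ranks of variable 2: 4, 2, 5, 3, 1
d = r₁ − r₂: 1, 2, -3, 0, 0
d²: 1, 4, 9, 0, 0; Σd² = 14
ρ = 1 − 6·14/(5·24) = 1 − 84/120 = 0.300

0.300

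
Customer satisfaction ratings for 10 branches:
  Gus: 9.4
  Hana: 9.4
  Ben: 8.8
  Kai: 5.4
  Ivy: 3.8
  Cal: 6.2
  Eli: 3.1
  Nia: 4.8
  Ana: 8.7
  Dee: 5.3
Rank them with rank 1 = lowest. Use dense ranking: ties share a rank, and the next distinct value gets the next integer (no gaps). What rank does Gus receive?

Sorted (ascending): 3.1, 3.8, 4.8, 5.3, 5.4, 6.2, 8.7, 8.8, 9.4, 9.4
The 2 values of 9.4 share dense rank 9.
Remaining distinct values take the next consecutive integers.
Gus has value 9.4 → rank 9.

9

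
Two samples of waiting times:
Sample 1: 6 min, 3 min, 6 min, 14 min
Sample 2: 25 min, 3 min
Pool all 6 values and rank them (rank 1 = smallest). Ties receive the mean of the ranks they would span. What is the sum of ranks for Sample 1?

Sorted (ascending): 3, 3, 6, 6, 14, 25
The 2 values of 3 occupy positions 1–2 → average rank (1+2)/2 = 1.5.
The 2 values of 6 occupy positions 3–4 → average rank (3+4)/2 = 3.5.
Sample 1 values → pooled ranks: 6→3.5, 3→1.5, 6→3.5, 14→5
Rank sum = 3.5 + 1.5 + 3.5 + 5 = 13.5

13.5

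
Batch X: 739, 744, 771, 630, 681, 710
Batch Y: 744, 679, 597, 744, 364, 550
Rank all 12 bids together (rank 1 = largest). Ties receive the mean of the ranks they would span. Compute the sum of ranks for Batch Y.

47

Sorted (descending): 771, 744, 744, 744, 739, 710, 681, 679, 630, 597, 550, 364
The 3 values of 744 occupy positions 2–4 → average rank 3.
Batch Y values → pooled ranks: 744→3, 679→8, 597→10, 744→3, 364→12, 550→11
Rank sum = 3 + 8 + 10 + 3 + 12 + 11 = 47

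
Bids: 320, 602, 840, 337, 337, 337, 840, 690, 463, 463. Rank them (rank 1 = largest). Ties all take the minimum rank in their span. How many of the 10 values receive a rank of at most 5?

6

Sorted (descending): 840, 840, 690, 602, 463, 463, 337, 337, 337, 320
The 2 values of 840 occupy positions 1–2 → each gets rank 1.
The 2 values of 463 occupy positions 5–6 → each gets rank 5.
The 3 values of 337 occupy positions 7–9 → each gets rank 7.
Ranks ≤ 5: {1, 1, 3, 4, 5, 5} → 6 values.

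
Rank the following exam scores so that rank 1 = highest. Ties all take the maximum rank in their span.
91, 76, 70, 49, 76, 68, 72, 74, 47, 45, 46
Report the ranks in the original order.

1, 3, 6, 8, 3, 7, 5, 4, 9, 11, 10

Sorted (descending): 91, 76, 76, 74, 72, 70, 68, 49, 47, 46, 45
The 2 values of 76 occupy positions 2–3 → each gets rank 3.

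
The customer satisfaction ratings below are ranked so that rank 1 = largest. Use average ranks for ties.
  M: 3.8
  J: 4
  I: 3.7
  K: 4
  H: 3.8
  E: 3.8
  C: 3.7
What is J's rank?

Sorted (descending): 4, 4, 3.8, 3.8, 3.8, 3.7, 3.7
The 2 values of 4 occupy positions 1–2 → average rank (1+2)/2 = 1.5.
The 3 values of 3.8 occupy positions 3–5 → average rank 4.
The 2 values of 3.7 occupy positions 6–7 → average rank (6+7)/2 = 6.5.
J has value 4 → rank 1.5.

1.5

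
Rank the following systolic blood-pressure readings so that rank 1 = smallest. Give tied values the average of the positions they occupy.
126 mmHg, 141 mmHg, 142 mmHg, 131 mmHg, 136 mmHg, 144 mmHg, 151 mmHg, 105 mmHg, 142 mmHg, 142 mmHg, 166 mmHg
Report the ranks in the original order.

Sorted (ascending): 105, 126, 131, 136, 141, 142, 142, 142, 144, 151, 166
The 3 values of 142 occupy positions 6–8 → average rank 7.

2, 5, 7, 3, 4, 9, 10, 1, 7, 7, 11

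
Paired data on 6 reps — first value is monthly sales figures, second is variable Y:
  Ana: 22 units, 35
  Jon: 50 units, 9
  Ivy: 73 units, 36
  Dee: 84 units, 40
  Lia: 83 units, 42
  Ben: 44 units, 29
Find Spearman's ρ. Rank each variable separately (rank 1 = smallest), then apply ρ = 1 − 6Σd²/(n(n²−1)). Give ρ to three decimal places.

0.714

Ranks of variable 1: 1, 3, 4, 6, 5, 2
Ranks of variable 2: 3, 1, 4, 5, 6, 2
d = r₁ − r₂: -2, 2, 0, 1, -1, 0
d²: 4, 4, 0, 1, 1, 0; Σd² = 10
ρ = 1 − 6·10/(6·35) = 1 − 60/210 = 0.714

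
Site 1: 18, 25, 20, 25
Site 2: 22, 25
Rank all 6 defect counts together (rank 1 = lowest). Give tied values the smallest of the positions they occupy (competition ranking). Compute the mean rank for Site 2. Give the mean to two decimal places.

Sorted (ascending): 18, 20, 22, 25, 25, 25
The 3 values of 25 occupy positions 4–6 → each gets rank 4.
Site 2 values → pooled ranks: 22→3, 25→4
Mean rank = (3 + 4) / 2 = 3.50

3.50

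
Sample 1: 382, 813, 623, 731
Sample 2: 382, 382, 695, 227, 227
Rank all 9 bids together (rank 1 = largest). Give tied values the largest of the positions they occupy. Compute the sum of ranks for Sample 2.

Sorted (descending): 813, 731, 695, 623, 382, 382, 382, 227, 227
The 3 values of 382 occupy positions 5–7 → each gets rank 7.
The 2 values of 227 occupy positions 8–9 → each gets rank 9.
Sample 2 values → pooled ranks: 382→7, 382→7, 695→3, 227→9, 227→9
Rank sum = 7 + 7 + 3 + 9 + 9 = 35

35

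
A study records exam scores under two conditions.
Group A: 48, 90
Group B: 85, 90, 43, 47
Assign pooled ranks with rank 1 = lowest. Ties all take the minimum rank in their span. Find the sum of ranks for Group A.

Sorted (ascending): 43, 47, 48, 85, 90, 90
The 2 values of 90 occupy positions 5–6 → each gets rank 5.
Group A values → pooled ranks: 48→3, 90→5
Rank sum = 3 + 5 = 8

8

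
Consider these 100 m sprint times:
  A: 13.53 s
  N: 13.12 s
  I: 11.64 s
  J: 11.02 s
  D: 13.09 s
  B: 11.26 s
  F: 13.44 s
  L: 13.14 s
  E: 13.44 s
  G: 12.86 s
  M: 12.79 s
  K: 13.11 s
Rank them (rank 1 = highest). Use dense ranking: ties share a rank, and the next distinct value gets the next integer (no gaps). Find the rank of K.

5

Sorted (descending): 13.53, 13.44, 13.44, 13.14, 13.12, 13.11, 13.09, 12.86, 12.79, 11.64, 11.26, 11.02
The 2 values of 13.44 share dense rank 2.
Remaining distinct values take the next consecutive integers.
K has value 13.11 s → rank 5.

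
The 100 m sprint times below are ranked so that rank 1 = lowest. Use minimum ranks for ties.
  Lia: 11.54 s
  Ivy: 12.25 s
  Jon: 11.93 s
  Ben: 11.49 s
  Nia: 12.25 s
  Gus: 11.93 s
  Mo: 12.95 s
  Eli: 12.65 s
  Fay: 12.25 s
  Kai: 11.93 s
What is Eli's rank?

Sorted (ascending): 11.49, 11.54, 11.93, 11.93, 11.93, 12.25, 12.25, 12.25, 12.65, 12.95
The 3 values of 11.93 occupy positions 3–5 → each gets rank 3.
The 3 values of 12.25 occupy positions 6–8 → each gets rank 6.
Eli has value 12.65 s → rank 9.

9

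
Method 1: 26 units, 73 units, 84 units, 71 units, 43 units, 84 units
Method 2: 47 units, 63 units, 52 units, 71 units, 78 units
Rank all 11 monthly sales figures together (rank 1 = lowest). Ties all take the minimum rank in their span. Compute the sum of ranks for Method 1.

Sorted (ascending): 26, 43, 47, 52, 63, 71, 71, 73, 78, 84, 84
The 2 values of 71 occupy positions 6–7 → each gets rank 6.
The 2 values of 84 occupy positions 10–11 → each gets rank 10.
Method 1 values → pooled ranks: 26→1, 73→8, 84→10, 71→6, 43→2, 84→10
Rank sum = 1 + 8 + 10 + 6 + 2 + 10 = 37

37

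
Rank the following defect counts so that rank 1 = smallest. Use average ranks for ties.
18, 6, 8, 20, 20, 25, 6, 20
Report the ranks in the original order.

Sorted (ascending): 6, 6, 8, 18, 20, 20, 20, 25
The 2 values of 6 occupy positions 1–2 → average rank (1+2)/2 = 1.5.
The 3 values of 20 occupy positions 5–7 → average rank 6.

4, 1.5, 3, 6, 6, 8, 1.5, 6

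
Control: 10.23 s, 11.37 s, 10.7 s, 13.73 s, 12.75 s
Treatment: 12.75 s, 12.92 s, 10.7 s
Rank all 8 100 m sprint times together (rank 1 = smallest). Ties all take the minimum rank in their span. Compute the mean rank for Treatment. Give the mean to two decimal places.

Sorted (ascending): 10.23, 10.7, 10.7, 11.37, 12.75, 12.75, 12.92, 13.73
The 2 values of 10.7 occupy positions 2–3 → each gets rank 2.
The 2 values of 12.75 occupy positions 5–6 → each gets rank 5.
Treatment values → pooled ranks: 12.75→5, 12.92→7, 10.7→2
Mean rank = (5 + 7 + 2) / 3 = 4.67

4.67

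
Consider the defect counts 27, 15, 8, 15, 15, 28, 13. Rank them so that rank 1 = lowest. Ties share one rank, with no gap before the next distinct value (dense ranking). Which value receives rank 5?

28

Sorted (ascending): 8, 13, 15, 15, 15, 27, 28
The 3 values of 15 share dense rank 3.
Remaining distinct values take the next consecutive integers.
Rank 5 → value 28.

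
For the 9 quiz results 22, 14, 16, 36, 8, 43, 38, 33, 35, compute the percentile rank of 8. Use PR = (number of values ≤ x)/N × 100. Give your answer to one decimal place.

11.1

N = 9.
Strictly below 8: 0. Equal to 8: 1.
PR = 1/9 × 100 = 11.1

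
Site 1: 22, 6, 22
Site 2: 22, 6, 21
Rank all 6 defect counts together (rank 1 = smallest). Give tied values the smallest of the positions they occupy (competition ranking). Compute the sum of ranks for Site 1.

9

Sorted (ascending): 6, 6, 21, 22, 22, 22
The 2 values of 6 occupy positions 1–2 → each gets rank 1.
The 3 values of 22 occupy positions 4–6 → each gets rank 4.
Site 1 values → pooled ranks: 22→4, 6→1, 22→4
Rank sum = 4 + 1 + 4 = 9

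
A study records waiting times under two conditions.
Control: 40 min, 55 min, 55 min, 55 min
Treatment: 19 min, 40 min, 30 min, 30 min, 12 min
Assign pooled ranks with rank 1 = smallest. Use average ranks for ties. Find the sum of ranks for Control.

29.5

Sorted (ascending): 12, 19, 30, 30, 40, 40, 55, 55, 55
The 2 values of 30 occupy positions 3–4 → average rank (3+4)/2 = 3.5.
The 2 values of 40 occupy positions 5–6 → average rank (5+6)/2 = 5.5.
The 3 values of 55 occupy positions 7–9 → average rank 8.
Control values → pooled ranks: 40→5.5, 55→8, 55→8, 55→8
Rank sum = 5.5 + 8 + 8 + 8 = 29.5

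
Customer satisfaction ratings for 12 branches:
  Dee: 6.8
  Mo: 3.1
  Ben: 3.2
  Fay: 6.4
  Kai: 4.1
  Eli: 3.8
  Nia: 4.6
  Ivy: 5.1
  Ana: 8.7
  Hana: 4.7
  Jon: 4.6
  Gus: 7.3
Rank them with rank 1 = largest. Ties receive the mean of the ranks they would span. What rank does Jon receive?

7.5

Sorted (descending): 8.7, 7.3, 6.8, 6.4, 5.1, 4.7, 4.6, 4.6, 4.1, 3.8, 3.2, 3.1
The 2 values of 4.6 occupy positions 7–8 → average rank (7+8)/2 = 7.5.
Jon has value 4.6 → rank 7.5.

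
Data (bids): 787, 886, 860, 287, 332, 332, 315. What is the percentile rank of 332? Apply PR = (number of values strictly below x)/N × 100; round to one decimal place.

28.6

N = 7.
Strictly below 332: 2. Equal to 332: 2.
PR = 2/7 × 100 = 28.6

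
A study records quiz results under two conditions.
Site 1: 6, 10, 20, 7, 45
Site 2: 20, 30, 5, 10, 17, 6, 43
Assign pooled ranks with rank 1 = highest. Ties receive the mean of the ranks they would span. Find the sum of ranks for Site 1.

Sorted (descending): 45, 43, 30, 20, 20, 17, 10, 10, 7, 6, 6, 5
The 2 values of 20 occupy positions 4–5 → average rank (4+5)/2 = 4.5.
The 2 values of 10 occupy positions 7–8 → average rank (7+8)/2 = 7.5.
The 2 values of 6 occupy positions 10–11 → average rank (10+11)/2 = 10.5.
Site 1 values → pooled ranks: 6→10.5, 10→7.5, 20→4.5, 7→9, 45→1
Rank sum = 10.5 + 7.5 + 4.5 + 9 + 1 = 32.5

32.5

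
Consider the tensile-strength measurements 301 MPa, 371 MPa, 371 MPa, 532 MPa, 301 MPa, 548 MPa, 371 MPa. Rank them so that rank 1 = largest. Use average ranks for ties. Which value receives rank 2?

Sorted (descending): 548, 532, 371, 371, 371, 301, 301
The 3 values of 371 occupy positions 3–5 → average rank 4.
The 2 values of 301 occupy positions 6–7 → average rank (6+7)/2 = 6.5.
Rank 2 → value 532.

532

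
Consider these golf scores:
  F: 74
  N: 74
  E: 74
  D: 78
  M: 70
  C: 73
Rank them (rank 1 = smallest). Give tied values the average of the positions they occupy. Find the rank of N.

Sorted (ascending): 70, 73, 74, 74, 74, 78
The 3 values of 74 occupy positions 3–5 → average rank 4.
N has value 74 → rank 4.

4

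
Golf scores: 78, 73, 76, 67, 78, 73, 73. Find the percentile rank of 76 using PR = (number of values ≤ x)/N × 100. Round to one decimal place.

N = 7.
Strictly below 76: 4. Equal to 76: 1.
PR = 5/7 × 100 = 71.4

71.4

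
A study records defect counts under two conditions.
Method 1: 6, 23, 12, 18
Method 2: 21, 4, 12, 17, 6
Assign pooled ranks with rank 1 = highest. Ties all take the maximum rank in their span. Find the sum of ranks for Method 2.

Sorted (descending): 23, 21, 18, 17, 12, 12, 6, 6, 4
The 2 values of 12 occupy positions 5–6 → each gets rank 6.
The 2 values of 6 occupy positions 7–8 → each gets rank 8.
Method 2 values → pooled ranks: 21→2, 4→9, 12→6, 17→4, 6→8
Rank sum = 2 + 9 + 6 + 4 + 8 = 29

29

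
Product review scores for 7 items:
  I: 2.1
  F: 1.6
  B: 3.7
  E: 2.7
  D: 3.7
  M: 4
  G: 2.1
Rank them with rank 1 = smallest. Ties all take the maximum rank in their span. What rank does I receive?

Sorted (ascending): 1.6, 2.1, 2.1, 2.7, 3.7, 3.7, 4
The 2 values of 2.1 occupy positions 2–3 → each gets rank 3.
The 2 values of 3.7 occupy positions 5–6 → each gets rank 6.
I has value 2.1 → rank 3.

3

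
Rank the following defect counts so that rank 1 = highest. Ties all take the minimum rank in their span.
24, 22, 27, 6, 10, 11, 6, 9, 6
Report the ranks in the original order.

Sorted (descending): 27, 24, 22, 11, 10, 9, 6, 6, 6
The 3 values of 6 occupy positions 7–9 → each gets rank 7.

2, 3, 1, 7, 5, 4, 7, 6, 7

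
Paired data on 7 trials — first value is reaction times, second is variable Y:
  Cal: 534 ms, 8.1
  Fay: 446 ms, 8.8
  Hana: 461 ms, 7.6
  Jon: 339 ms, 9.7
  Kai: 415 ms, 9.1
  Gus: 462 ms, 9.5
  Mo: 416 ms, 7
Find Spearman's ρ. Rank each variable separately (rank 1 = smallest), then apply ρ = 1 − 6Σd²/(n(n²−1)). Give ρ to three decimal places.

-0.321

Ranks of variable 1: 7, 4, 5, 1, 2, 6, 3
Ranks of variable 2: 3, 4, 2, 7, 5, 6, 1
d = r₁ − r₂: 4, 0, 3, -6, -3, 0, 2
d²: 16, 0, 9, 36, 9, 0, 4; Σd² = 74
ρ = 1 − 6·74/(7·48) = 1 − 444/336 = -0.321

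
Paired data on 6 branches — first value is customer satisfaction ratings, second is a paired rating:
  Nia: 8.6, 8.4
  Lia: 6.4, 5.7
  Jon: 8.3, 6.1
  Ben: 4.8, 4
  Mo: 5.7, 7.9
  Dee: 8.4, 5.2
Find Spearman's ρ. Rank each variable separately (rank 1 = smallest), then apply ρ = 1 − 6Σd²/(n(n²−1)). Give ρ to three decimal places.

Ranks of variable 1: 6, 3, 4, 1, 2, 5
Ranks of variable 2: 6, 3, 4, 1, 5, 2
d = r₁ − r₂: 0, 0, 0, 0, -3, 3
d²: 0, 0, 0, 0, 9, 9; Σd² = 18
ρ = 1 − 6·18/(6·35) = 1 − 108/210 = 0.486

0.486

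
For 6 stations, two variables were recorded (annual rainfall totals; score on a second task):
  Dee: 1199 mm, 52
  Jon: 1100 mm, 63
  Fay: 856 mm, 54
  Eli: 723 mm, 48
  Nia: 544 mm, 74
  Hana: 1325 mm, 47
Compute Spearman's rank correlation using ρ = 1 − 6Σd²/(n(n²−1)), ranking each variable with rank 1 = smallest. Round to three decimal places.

Ranks of variable 1: 5, 4, 3, 2, 1, 6
Ranks of variable 2: 3, 5, 4, 2, 6, 1
d = r₁ − r₂: 2, -1, -1, 0, -5, 5
d²: 4, 1, 1, 0, 25, 25; Σd² = 56
ρ = 1 − 6·56/(6·35) = 1 − 336/210 = -0.600

-0.600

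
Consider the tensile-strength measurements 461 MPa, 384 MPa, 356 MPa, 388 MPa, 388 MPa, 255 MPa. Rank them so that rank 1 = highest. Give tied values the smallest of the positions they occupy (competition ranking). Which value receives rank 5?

356

Sorted (descending): 461, 388, 388, 384, 356, 255
The 2 values of 388 occupy positions 2–3 → each gets rank 2.
Rank 5 → value 356.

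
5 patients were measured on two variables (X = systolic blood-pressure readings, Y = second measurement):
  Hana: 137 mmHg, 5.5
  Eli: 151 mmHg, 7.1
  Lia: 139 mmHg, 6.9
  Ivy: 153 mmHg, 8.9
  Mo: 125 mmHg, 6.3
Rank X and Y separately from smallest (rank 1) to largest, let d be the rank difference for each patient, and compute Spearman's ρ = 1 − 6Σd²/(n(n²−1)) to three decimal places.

0.900

Ranks of variable 1: 2, 4, 3, 5, 1
Ranks of variable 2: 1, 4, 3, 5, 2
d = r₁ − r₂: 1, 0, 0, 0, -1
d²: 1, 0, 0, 0, 1; Σd² = 2
ρ = 1 − 6·2/(5·24) = 1 − 12/120 = 0.900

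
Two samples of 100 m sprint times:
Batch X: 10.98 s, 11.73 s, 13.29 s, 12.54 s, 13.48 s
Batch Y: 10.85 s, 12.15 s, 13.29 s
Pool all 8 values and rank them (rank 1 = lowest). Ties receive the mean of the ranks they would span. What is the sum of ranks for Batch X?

Sorted (ascending): 10.85, 10.98, 11.73, 12.15, 12.54, 13.29, 13.29, 13.48
The 2 values of 13.29 occupy positions 6–7 → average rank (6+7)/2 = 6.5.
Batch X values → pooled ranks: 10.98→2, 11.73→3, 13.29→6.5, 12.54→5, 13.48→8
Rank sum = 2 + 3 + 6.5 + 5 + 8 = 24.5

24.5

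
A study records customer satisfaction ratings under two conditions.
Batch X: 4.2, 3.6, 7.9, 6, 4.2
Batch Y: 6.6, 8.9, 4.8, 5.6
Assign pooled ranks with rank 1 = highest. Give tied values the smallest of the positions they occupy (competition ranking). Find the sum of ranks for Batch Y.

Sorted (descending): 8.9, 7.9, 6.6, 6, 5.6, 4.8, 4.2, 4.2, 3.6
The 2 values of 4.2 occupy positions 7–8 → each gets rank 7.
Batch Y values → pooled ranks: 6.6→3, 8.9→1, 4.8→6, 5.6→5
Rank sum = 3 + 1 + 6 + 5 = 15

15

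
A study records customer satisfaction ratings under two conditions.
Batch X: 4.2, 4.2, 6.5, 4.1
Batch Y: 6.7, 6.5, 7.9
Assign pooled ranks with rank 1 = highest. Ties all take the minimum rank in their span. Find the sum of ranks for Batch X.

Sorted (descending): 7.9, 6.7, 6.5, 6.5, 4.2, 4.2, 4.1
The 2 values of 6.5 occupy positions 3–4 → each gets rank 3.
The 2 values of 4.2 occupy positions 5–6 → each gets rank 5.
Batch X values → pooled ranks: 4.2→5, 4.2→5, 6.5→3, 4.1→7
Rank sum = 5 + 5 + 3 + 7 = 20

20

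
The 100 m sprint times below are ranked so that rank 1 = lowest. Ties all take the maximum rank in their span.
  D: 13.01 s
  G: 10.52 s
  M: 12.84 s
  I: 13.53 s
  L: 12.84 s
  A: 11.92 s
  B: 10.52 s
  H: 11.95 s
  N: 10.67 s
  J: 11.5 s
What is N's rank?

Sorted (ascending): 10.52, 10.52, 10.67, 11.5, 11.92, 11.95, 12.84, 12.84, 13.01, 13.53
The 2 values of 10.52 occupy positions 1–2 → each gets rank 2.
The 2 values of 12.84 occupy positions 7–8 → each gets rank 8.
N has value 10.67 s → rank 3.

3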